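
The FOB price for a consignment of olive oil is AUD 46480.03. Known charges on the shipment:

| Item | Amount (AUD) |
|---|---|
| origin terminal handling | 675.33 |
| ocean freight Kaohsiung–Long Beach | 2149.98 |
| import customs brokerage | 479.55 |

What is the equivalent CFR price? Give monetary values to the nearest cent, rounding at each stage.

CFR price: AUD 48630.01

Not relevant to the conversion: origin terminal — on the seller under both FOB and CFR; already in the FOB price and stays in the CFR price. brokerage — on the buyer under both terms; not part of either seller's price.
From FOB to CFR, the seller additionally bears: freight.
CFR price = 46480.03 + 2149.98 = 48630.01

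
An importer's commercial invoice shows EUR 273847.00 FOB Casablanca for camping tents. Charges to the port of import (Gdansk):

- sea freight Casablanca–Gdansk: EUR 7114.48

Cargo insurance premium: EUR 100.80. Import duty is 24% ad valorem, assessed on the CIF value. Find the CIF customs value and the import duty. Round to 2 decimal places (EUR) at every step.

CIF = FOB price + freight + insurance
CIF = 273847.00 + 7114.48 + 100.80 = 281062.28
Import duty = 281062.28 × 24% = 67454.95

CIF value: EUR 281062.28; import duty: EUR 67454.95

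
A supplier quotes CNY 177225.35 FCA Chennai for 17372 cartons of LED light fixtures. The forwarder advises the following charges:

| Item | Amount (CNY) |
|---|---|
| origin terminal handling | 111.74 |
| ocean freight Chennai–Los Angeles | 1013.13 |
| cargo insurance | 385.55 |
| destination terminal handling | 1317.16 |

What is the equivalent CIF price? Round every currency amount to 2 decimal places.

CIF price: CNY 178735.77

Not relevant to the conversion: destination terminal — on the buyer under both terms; not part of either seller's price.
From FCA to CIF, the seller additionally bears: origin terminal, freight, insurance.
CIF price = 177225.35 + 111.74 + 1013.13 + 385.55 = 178735.77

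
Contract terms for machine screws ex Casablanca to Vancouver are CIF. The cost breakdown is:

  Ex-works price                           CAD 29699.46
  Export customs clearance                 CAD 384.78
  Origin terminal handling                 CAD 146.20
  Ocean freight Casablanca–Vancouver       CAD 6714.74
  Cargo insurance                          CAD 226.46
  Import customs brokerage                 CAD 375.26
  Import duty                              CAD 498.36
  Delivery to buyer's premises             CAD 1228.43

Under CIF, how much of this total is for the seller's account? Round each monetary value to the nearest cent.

CIF: the seller pays costs through ocean freight and marine insurance to the destination port.
Seller's account: goods 29699.46 + export clearance 384.78 + origin terminal 146.20 + freight 6714.74 + insurance 226.46 = 37171.64
Buyer's account: brokerage 375.26 + duty 498.36 + delivery 1228.43 = 2102.05

Seller's account: CAD 37171.64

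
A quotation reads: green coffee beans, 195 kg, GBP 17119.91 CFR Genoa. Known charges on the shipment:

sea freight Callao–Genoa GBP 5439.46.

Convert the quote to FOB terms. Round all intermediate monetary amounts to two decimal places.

From CFR to FOB, the seller no longer bears: freight.
FOB price = 17119.91 − 5439.46 = 11680.45

FOB price: GBP 11680.45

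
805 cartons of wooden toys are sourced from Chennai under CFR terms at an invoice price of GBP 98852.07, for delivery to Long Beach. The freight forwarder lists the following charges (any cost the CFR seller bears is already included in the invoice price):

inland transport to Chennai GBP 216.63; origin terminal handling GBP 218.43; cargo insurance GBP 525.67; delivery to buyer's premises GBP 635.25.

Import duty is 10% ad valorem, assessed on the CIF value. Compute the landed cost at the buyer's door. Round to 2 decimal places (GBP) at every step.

Total landed cost: GBP 109950.76

CFR: the seller pays costs through ocean freight to the destination port, but not insurance.
Already in the invoice (seller's account under CFR): inland to port, origin terminal — exclude.
CIF value = CFR price + insurance = 98852.07 + 525.67 = 99377.74
Import duty = 99377.74 × 10% = 9937.77
Buyer bears: insurance 525.67 + delivery 635.25 + duty 9937.77 = 11098.69
Landed cost = invoice 98852.07 + 11098.69 = 109950.76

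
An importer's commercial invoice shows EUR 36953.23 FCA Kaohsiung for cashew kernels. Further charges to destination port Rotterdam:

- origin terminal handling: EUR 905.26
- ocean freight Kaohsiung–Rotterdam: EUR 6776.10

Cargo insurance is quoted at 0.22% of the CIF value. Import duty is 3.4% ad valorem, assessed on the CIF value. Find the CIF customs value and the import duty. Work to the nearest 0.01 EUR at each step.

CIF value: EUR 44733.00; import duty: EUR 1520.92

Let C be the CIF value. C = FCA price + pre-shipment costs + freight + 0.22% × C
C − 0.22% × C = 36953.23 + 905.26 + 6776.10
0.9978 × C = 44634.59
C = 44634.59 / 0.9978 = 44733.00
Insurance premium = 0.22% × 44733.00 = 98.41
Import duty = 44733.00 × 3.4% = 1520.92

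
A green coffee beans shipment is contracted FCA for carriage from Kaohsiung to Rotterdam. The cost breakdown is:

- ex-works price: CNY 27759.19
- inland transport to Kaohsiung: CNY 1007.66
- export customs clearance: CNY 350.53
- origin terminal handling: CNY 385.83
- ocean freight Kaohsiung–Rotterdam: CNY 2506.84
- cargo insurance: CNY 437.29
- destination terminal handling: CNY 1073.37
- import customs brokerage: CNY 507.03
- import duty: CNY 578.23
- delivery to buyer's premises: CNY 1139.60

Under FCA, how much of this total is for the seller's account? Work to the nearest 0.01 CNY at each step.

Seller's account: CNY 29117.38

FCA: the seller delivers export-cleared goods to the carrier; the buyer bears costs from that point.
Seller's account: goods 27759.19 + inland to port 1007.66 + export clearance 350.53 = 29117.38
Buyer's account: origin terminal 385.83 + freight 2506.84 + insurance 437.29 + destination terminal 1073.37 + brokerage 507.03 + duty 578.23 + delivery 1139.60 = 6628.19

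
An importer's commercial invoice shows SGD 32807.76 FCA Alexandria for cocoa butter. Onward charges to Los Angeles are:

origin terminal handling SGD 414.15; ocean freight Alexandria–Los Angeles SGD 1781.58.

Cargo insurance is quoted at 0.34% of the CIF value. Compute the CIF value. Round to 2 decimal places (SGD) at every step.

CIF value: SGD 35122.91

Let C be the CIF value. C = FCA price + pre-shipment costs + freight + 0.34% × C
C − 0.34% × C = 32807.76 + 414.15 + 1781.58
0.9966 × C = 35003.49
C = 35003.49 / 0.9966 = 35122.91
Insurance premium = 0.34% × 35122.91 = 119.42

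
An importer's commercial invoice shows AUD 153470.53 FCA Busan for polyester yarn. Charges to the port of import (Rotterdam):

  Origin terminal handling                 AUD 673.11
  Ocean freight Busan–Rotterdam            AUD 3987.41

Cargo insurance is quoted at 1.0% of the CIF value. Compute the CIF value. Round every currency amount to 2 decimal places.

Let C be the CIF value. C = FCA price + pre-shipment costs + freight + 1.0% × C
C − 1.0% × C = 153470.53 + 673.11 + 3987.41
0.99 × C = 158131.05
C = 158131.05 / 0.99 = 159728.33
Insurance premium = 1.0% × 159728.33 = 1597.28

CIF value: AUD 159728.33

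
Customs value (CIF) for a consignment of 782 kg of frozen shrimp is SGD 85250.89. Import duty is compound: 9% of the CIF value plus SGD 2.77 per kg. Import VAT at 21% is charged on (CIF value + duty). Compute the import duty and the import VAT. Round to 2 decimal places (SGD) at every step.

Ad valorem component: 85250.89 × 9% = 7672.58
Specific component: 782 × 2.77 = 2166.14
Import duty = 7672.58 + 2166.14 = 9838.72
VAT base = CIF + duty = 85250.89 + 9838.72 = 95089.61
Import VAT = 95089.61 × 21% = 19968.82

Import duty: SGD 9838.72; import VAT: SGD 19968.82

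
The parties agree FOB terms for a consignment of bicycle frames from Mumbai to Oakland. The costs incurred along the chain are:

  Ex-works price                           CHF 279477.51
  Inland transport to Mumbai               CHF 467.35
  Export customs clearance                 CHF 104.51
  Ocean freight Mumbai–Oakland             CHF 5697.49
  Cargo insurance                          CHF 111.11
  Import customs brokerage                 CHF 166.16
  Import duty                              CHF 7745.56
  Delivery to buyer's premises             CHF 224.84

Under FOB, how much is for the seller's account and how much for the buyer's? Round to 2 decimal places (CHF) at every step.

FOB: the seller bears costs until goods are on board at the origin port; the buyer bears freight, insurance and all costs thereafter.
Seller's account: goods 279477.51 + inland to port 467.35 + export clearance 104.51 = 280049.37
Buyer's account: freight 5697.49 + insurance 111.11 + brokerage 166.16 + duty 7745.56 + delivery 224.84 = 13945.16

Seller: CHF 280049.37; buyer: CHF 13945.16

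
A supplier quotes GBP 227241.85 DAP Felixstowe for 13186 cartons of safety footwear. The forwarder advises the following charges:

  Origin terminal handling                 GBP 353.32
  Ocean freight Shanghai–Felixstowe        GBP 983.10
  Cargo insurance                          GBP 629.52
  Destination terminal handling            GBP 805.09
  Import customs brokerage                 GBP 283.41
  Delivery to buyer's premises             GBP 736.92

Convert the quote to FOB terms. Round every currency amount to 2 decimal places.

Not relevant to the conversion: origin terminal — on the seller under both DAP and FOB; already in the DAP price and stays in the FOB price. brokerage — on the buyer under both terms; not part of either seller's price.
From DAP to FOB, the seller no longer bears: freight, insurance, destination terminal, delivery.
FOB price = 227241.85 − 983.10 − 629.52 − 805.09 − 736.92 = 224087.22

FOB price: GBP 224087.22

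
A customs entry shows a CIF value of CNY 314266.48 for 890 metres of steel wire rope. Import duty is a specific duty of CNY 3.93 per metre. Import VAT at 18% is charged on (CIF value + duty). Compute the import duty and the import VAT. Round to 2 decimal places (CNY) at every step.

Import duty = 890 × 3.93 = 3497.70
VAT base = CIF + duty = 314266.48 + 3497.70 = 317764.18
Import VAT = 317764.18 × 18% = 57197.55

Import duty: CNY 3497.70; import VAT: CNY 57197.55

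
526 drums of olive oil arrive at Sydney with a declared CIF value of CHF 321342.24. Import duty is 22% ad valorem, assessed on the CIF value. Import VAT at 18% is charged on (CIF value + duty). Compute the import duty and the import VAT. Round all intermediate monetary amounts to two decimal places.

Import duty = 321342.24 × 22% = 70695.29
VAT base = CIF + duty = 321342.24 + 70695.29 = 392037.53
Import VAT = 392037.53 × 18% = 70566.76

Import duty: CHF 70695.29; import VAT: CHF 70566.76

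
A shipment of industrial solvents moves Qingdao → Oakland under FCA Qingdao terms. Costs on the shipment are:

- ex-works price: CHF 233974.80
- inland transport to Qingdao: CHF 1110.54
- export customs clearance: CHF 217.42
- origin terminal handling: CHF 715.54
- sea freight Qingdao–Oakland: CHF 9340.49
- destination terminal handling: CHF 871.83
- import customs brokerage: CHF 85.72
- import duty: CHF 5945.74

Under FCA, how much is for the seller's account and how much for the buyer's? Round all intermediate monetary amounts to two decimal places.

Seller: CHF 235302.76; buyer: CHF 16959.32

FCA: the seller delivers export-cleared goods to the carrier; the buyer bears costs from that point.
Seller's account: goods 233974.80 + inland to port 1110.54 + export clearance 217.42 = 235302.76
Buyer's account: origin terminal 715.54 + freight 9340.49 + destination terminal 871.83 + brokerage 85.72 + duty 5945.74 = 16959.32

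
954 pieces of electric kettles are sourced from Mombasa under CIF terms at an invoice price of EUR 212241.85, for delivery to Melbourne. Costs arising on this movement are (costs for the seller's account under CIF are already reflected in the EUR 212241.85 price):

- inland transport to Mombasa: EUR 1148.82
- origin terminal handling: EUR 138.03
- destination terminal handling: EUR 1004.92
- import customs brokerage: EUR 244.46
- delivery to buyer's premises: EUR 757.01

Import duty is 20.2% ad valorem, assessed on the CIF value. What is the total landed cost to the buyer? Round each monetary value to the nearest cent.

Total landed cost: EUR 257121.09

CIF: the seller pays costs through ocean freight and marine insurance to the destination port.
Already in the invoice (seller's account under CIF): inland to port, origin terminal — exclude.
The CIF price already equals the CIF value: 212241.85
Import duty = 212241.85 × 20.2% = 42872.85
Buyer bears: destination terminal 1004.92 + brokerage 244.46 + delivery 757.01 + duty 42872.85 = 44879.24
Landed cost = invoice 212241.85 + 44879.24 = 257121.09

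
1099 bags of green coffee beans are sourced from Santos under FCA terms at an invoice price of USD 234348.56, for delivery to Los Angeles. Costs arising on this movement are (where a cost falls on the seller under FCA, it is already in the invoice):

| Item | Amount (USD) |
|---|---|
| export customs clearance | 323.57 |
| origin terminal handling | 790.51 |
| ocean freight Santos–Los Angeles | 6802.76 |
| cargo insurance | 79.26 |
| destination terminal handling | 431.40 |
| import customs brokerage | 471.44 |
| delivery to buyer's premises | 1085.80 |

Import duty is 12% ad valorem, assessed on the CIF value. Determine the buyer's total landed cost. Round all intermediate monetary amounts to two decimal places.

Total landed cost: USD 273052.26

FCA: the seller delivers export-cleared goods to the carrier; the buyer bears costs from that point.
Already in the invoice (seller's account under FCA): export clearance — exclude.
CIF value = FCA price + origin terminal + freight + insurance = 234348.56 + 790.51 + 6802.76 + 79.26 = 242021.09
Import duty = 242021.09 × 12% = 29042.53
Buyer bears: origin terminal 790.51 + freight 6802.76 + insurance 79.26 + destination terminal 431.40 + brokerage 471.44 + delivery 1085.80 + duty 29042.53 = 38703.70
Landed cost = invoice 234348.56 + 38703.70 = 273052.26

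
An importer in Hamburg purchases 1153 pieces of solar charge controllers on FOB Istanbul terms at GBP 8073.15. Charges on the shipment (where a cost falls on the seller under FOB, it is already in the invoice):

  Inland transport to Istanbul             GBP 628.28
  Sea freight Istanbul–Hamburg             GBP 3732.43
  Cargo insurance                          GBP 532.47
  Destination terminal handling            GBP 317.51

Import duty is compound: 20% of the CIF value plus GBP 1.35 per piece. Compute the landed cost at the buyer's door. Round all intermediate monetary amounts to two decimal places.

FOB: the seller bears costs until goods are on board at the origin port; the buyer bears freight, insurance and all costs thereafter.
Already in the invoice (seller's account under FOB): inland to port — exclude.
CIF value = FOB price + freight + insurance = 8073.15 + 3732.43 + 532.47 = 12338.05
Ad valorem component: 12338.05 × 20% = 2467.61
Specific component: 1153 × 1.35 = 1556.55
Import duty = 2467.61 + 1556.55 = 4024.16
Buyer bears: freight 3732.43 + insurance 532.47 + destination terminal 317.51 + duty 4024.16 = 8606.57
Landed cost = invoice 8073.15 + 8606.57 = 16679.72

Total landed cost: GBP 16679.72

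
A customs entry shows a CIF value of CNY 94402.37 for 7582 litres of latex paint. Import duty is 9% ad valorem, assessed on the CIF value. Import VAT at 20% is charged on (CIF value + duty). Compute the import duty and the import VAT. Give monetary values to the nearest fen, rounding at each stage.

Import duty: CNY 8496.21; import VAT: CNY 20579.72

Import duty = 94402.37 × 9% = 8496.21
VAT base = CIF + duty = 94402.37 + 8496.21 = 102898.58
Import VAT = 102898.58 × 20% = 20579.72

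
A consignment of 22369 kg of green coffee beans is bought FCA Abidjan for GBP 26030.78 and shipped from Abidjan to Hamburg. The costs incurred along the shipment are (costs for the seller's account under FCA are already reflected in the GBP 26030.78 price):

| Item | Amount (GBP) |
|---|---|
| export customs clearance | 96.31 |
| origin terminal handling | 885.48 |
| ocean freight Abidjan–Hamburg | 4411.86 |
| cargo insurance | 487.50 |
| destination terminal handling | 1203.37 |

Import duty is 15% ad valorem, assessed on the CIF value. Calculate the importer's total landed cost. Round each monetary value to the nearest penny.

Total landed cost: GBP 37791.33

FCA: the seller delivers export-cleared goods to the carrier; the buyer bears costs from that point.
Already in the invoice (seller's account under FCA): export clearance — exclude.
CIF value = FCA price + origin terminal + freight + insurance = 26030.78 + 885.48 + 4411.86 + 487.50 = 31815.62
Import duty = 31815.62 × 15% = 4772.34
Buyer bears: origin terminal 885.48 + freight 4411.86 + insurance 487.50 + destination terminal 1203.37 + duty 4772.34 = 11760.55
Landed cost = invoice 26030.78 + 11760.55 = 37791.33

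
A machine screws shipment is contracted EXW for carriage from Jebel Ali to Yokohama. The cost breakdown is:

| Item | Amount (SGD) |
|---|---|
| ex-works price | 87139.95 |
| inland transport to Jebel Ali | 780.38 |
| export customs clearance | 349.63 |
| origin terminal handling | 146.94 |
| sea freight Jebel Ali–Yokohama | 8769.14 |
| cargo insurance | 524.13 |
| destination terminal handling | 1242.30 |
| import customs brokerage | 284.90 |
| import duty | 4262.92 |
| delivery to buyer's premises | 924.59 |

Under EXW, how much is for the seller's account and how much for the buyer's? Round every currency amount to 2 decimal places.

Seller: SGD 87139.95; buyer: SGD 17284.93

EXW: the seller makes goods available at their premises; the buyer bears all onward costs.
Seller's account: goods 87139.95 = 87139.95
Buyer's account: inland to port 780.38 + export clearance 349.63 + origin terminal 146.94 + freight 8769.14 + insurance 524.13 + destination terminal 1242.30 + brokerage 284.90 + duty 4262.92 + delivery 924.59 = 17284.93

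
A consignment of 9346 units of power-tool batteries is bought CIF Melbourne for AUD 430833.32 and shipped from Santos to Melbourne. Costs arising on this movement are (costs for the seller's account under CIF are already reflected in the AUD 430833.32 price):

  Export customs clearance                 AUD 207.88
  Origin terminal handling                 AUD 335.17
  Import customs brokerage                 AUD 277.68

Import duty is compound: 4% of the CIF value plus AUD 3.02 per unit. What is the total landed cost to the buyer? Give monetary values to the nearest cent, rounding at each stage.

Total landed cost: AUD 476569.25

CIF: the seller pays costs through ocean freight and marine insurance to the destination port.
Already in the invoice (seller's account under CIF): export clearance, origin terminal — exclude.
The CIF price already equals the CIF value: 430833.32
Ad valorem component: 430833.32 × 4% = 17233.33
Specific component: 9346 × 3.02 = 28224.92
Import duty = 17233.33 + 28224.92 = 45458.25
Buyer bears: brokerage 277.68 + duty 45458.25 = 45735.93
Landed cost = invoice 430833.32 + 45735.93 = 476569.25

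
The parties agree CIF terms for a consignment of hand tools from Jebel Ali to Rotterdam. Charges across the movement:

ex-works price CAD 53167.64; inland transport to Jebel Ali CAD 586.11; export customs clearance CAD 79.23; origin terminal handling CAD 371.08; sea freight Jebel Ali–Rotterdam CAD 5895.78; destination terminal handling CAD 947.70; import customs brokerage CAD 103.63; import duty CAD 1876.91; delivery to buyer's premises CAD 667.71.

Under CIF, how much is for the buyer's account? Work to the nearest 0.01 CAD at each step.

Buyer's account: CAD 3595.95

CIF: the seller pays costs through ocean freight and marine insurance to the destination port.
Seller's account: goods 53167.64 + inland to port 586.11 + export clearance 79.23 + origin terminal 371.08 + freight 5895.78 = 60099.84
Buyer's account: destination terminal 947.70 + brokerage 103.63 + duty 1876.91 + delivery 667.71 = 3595.95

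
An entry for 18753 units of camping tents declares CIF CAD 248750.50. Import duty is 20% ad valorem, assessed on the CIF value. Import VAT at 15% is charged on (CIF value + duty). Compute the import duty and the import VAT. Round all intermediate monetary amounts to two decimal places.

Import duty: CAD 49750.10; import VAT: CAD 44775.09

Import duty = 248750.50 × 20% = 49750.10
VAT base = CIF + duty = 248750.50 + 49750.10 = 298500.60
Import VAT = 298500.60 × 15% = 44775.09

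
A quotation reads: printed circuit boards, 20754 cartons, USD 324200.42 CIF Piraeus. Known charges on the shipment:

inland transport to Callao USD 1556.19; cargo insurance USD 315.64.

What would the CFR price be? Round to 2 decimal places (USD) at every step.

Not relevant to the conversion: inland to port — on the seller under both CIF and CFR; already in the CIF price and stays in the CFR price.
From CIF to CFR, the seller no longer bears: insurance.
CFR price = 324200.42 − 315.64 = 323884.78

CFR price: USD 323884.78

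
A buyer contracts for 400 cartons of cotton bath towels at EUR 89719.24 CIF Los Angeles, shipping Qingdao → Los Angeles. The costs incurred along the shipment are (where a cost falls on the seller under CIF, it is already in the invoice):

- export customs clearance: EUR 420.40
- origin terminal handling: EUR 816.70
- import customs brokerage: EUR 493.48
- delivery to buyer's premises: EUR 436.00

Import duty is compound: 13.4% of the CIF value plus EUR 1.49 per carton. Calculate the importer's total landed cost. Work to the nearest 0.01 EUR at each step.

Total landed cost: EUR 103267.10

CIF: the seller pays costs through ocean freight and marine insurance to the destination port.
Already in the invoice (seller's account under CIF): export clearance, origin terminal — exclude.
The CIF price already equals the CIF value: 89719.24
Ad valorem component: 89719.24 × 13.4% = 12022.38
Specific component: 400 × 1.49 = 596.00
Import duty = 12022.38 + 596.00 = 12618.38
Buyer bears: brokerage 493.48 + delivery 436.00 + duty 12618.38 = 13547.86
Landed cost = invoice 89719.24 + 13547.86 = 103267.10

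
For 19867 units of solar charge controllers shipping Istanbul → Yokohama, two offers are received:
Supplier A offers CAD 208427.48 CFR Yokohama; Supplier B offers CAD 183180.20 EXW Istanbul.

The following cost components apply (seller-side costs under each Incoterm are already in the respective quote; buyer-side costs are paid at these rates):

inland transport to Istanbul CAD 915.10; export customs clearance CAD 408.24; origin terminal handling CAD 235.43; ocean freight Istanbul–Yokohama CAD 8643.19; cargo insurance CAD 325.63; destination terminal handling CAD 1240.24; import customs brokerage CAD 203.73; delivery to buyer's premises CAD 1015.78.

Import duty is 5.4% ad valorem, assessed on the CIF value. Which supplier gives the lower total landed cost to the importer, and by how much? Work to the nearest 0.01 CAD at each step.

Supplier A (CFR):
CIF value = CFR price + insurance = 208427.48 + 325.63 = 208753.11
Import duty = 208753.11 × 5.4% = 11272.67
Buyer bears (A): 325.63 + 1240.24 + 203.73 + 1015.78 = 2785.38
Landed cost (A) = invoice 208427.48 + 2785.38 + duty 11272.67 = 222485.53
Supplier B (EXW):
CIF value = EXW price + inland to port + export clearance + origin terminal + freight + insurance = 183180.20 + 915.10 + 408.24 + 235.43 + 8643.19 + 325.63 = 193707.79
Import duty = 193707.79 × 5.4% = 10460.22
Buyer bears (B): 915.10 + 408.24 + 235.43 + 8643.19 + 325.63 + 1240.24 + 203.73 + 1015.78 = 12987.34
Landed cost (B) = invoice 183180.20 + 12987.34 + duty 10460.22 = 206627.76
Difference = |222485.53 − 206627.76| = 15857.77

Supplier B is cheaper by CAD 15857.77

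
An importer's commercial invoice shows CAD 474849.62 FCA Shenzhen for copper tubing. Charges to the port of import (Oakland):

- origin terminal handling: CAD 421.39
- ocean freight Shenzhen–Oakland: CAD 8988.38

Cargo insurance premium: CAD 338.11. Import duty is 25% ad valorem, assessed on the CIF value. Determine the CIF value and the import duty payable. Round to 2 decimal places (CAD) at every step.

CIF value: CAD 484597.50; import duty: CAD 121149.38

CIF = FCA price + pre-shipment costs + freight + insurance
CIF = 474849.62 + 421.39 + 8988.38 + 338.11 = 484597.50
Import duty = 484597.50 × 25% = 121149.38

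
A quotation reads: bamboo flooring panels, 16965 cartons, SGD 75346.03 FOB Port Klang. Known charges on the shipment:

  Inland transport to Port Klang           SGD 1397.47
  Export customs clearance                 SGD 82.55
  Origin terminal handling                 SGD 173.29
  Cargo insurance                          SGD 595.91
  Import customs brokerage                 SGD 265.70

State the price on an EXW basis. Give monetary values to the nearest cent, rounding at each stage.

EXW price: SGD 73692.72

Not relevant to the conversion: brokerage, insurance — on the buyer under both terms; not part of either seller's price.
From FOB to EXW, the seller no longer bears: inland to port, export clearance, origin terminal.
EXW price = 75346.03 − 1397.47 − 82.55 − 173.29 = 73692.72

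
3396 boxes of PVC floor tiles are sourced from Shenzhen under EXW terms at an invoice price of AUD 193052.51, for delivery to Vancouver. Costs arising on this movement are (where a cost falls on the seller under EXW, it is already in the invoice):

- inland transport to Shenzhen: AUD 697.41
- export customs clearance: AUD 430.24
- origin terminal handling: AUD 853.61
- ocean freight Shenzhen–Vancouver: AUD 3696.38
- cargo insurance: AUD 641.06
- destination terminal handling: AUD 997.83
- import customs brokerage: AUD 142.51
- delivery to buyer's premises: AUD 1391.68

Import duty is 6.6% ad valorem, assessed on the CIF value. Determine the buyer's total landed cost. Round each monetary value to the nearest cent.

Total landed cost: AUD 215061.73

EXW: the seller makes goods available at their premises; the buyer bears all onward costs.
CIF value = EXW price + inland to port + export clearance + origin terminal + freight + insurance = 193052.51 + 697.41 + 430.24 + 853.61 + 3696.38 + 641.06 = 199371.21
Import duty = 199371.21 × 6.6% = 13158.50
Buyer bears: inland to port 697.41 + export clearance 430.24 + origin terminal 853.61 + freight 3696.38 + insurance 641.06 + destination terminal 997.83 + brokerage 142.51 + delivery 1391.68 + duty 13158.50 = 22009.22
Landed cost = invoice 193052.51 + 22009.22 = 215061.73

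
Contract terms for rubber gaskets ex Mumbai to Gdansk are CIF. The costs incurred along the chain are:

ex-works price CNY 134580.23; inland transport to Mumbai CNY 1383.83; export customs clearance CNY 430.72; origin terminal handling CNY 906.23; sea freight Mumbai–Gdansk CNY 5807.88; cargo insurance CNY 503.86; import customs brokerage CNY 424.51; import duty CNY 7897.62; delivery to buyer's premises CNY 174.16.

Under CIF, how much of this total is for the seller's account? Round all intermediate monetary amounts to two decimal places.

Seller's account: CNY 143612.75

CIF: the seller pays costs through ocean freight and marine insurance to the destination port.
Seller's account: goods 134580.23 + inland to port 1383.83 + export clearance 430.72 + origin terminal 906.23 + freight 5807.88 + insurance 503.86 = 143612.75
Buyer's account: brokerage 424.51 + duty 7897.62 + delivery 174.16 = 8496.29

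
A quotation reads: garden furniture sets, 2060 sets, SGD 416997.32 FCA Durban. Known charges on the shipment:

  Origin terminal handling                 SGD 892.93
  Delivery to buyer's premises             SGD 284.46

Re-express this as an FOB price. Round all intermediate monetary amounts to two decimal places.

Not relevant to the conversion: delivery — on the buyer under both terms; not part of either seller's price.
From FCA to FOB, the seller additionally bears: origin terminal.
FOB price = 416997.32 + 892.93 = 417890.25

FOB price: SGD 417890.25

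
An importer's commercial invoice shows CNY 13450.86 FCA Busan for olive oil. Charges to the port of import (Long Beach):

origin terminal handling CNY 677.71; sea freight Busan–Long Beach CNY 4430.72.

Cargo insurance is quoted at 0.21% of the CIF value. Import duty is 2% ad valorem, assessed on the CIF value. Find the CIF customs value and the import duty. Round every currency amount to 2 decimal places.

CIF value: CNY 18598.35; import duty: CNY 371.97

Let C be the CIF value. C = FCA price + pre-shipment costs + freight + 0.21% × C
C − 0.21% × C = 13450.86 + 677.71 + 4430.72
0.9979 × C = 18559.29
C = 18559.29 / 0.9979 = 18598.35
Insurance premium = 0.21% × 18598.35 = 39.06
Import duty = 18598.35 × 2% = 371.97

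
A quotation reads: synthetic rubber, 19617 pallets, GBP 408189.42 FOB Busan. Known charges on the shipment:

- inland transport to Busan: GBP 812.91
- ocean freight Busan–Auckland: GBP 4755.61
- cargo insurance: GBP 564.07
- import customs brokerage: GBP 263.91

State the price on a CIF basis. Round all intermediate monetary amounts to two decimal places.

Not relevant to the conversion: inland to port — on the seller under both FOB and CIF; already in the FOB price and stays in the CIF price. brokerage — on the buyer under both terms; not part of either seller's price.
From FOB to CIF, the seller additionally bears: freight, insurance.
CIF price = 408189.42 + 4755.61 + 564.07 = 413509.10

CIF price: GBP 413509.10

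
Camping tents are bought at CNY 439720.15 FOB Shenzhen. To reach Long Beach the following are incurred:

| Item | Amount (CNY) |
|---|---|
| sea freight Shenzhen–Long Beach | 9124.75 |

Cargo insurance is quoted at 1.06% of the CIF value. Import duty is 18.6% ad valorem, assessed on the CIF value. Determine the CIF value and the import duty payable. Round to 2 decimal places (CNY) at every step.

CIF value: CNY 453653.63; import duty: CNY 84379.58

Let C be the CIF value. C = FOB price + freight + 1.06% × C
C − 1.06% × C = 439720.15 + 9124.75
0.9894 × C = 448844.90
C = 448844.90 / 0.9894 = 453653.63
Insurance premium = 1.06% × 453653.63 = 4808.73
Import duty = 453653.63 × 18.6% = 84379.58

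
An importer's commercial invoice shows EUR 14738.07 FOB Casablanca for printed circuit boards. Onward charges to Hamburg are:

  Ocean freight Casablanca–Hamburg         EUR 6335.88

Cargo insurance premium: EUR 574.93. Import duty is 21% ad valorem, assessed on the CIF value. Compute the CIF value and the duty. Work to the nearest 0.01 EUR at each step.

CIF = FOB price + freight + insurance
CIF = 14738.07 + 6335.88 + 574.93 = 21648.88
Import duty = 21648.88 × 21% = 4546.26

CIF value: EUR 21648.88; import duty: EUR 4546.26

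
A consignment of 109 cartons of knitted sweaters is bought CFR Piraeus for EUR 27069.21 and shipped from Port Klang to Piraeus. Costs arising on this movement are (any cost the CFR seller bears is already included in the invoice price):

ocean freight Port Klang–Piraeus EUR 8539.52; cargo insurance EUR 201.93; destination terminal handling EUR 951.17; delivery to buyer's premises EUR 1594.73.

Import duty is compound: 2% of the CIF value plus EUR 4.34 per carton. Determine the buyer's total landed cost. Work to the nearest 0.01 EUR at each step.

Total landed cost: EUR 30835.52

CFR: the seller pays costs through ocean freight to the destination port, but not insurance.
Already in the invoice (seller's account under CFR): freight — exclude.
CIF value = CFR price + insurance = 27069.21 + 201.93 = 27271.14
Ad valorem component: 27271.14 × 2% = 545.42
Specific component: 109 × 4.34 = 473.06
Import duty = 545.42 + 473.06 = 1018.48
Buyer bears: insurance 201.93 + destination terminal 951.17 + delivery 1594.73 + duty 1018.48 = 3766.31
Landed cost = invoice 27069.21 + 3766.31 = 30835.52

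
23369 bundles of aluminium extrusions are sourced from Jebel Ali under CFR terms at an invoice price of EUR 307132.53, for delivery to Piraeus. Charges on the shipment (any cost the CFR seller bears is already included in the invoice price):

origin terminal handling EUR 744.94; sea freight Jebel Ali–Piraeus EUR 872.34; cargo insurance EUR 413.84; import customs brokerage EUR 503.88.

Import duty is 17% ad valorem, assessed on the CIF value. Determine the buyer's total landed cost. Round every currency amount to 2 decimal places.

Total landed cost: EUR 360333.13

CFR: the seller pays costs through ocean freight to the destination port, but not insurance.
Already in the invoice (seller's account under CFR): origin terminal, freight — exclude.
CIF value = CFR price + insurance = 307132.53 + 413.84 = 307546.37
Import duty = 307546.37 × 17% = 52282.88
Buyer bears: insurance 413.84 + brokerage 503.88 + duty 52282.88 = 53200.60
Landed cost = invoice 307132.53 + 53200.60 = 360333.13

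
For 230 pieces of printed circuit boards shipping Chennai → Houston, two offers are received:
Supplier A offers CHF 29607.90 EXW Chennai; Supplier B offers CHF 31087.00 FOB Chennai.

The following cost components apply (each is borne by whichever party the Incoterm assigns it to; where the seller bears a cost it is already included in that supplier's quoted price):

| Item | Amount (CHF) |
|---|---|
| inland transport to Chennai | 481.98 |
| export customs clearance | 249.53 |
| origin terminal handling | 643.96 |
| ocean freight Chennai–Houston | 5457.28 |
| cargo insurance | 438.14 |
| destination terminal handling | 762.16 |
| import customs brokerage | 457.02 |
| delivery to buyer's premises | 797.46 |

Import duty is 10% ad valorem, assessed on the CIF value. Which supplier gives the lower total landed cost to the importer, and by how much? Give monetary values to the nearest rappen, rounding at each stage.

Supplier A is cheaper by CHF 113.99

Supplier A (EXW):
CIF value = EXW price + inland to port + export clearance + origin terminal + freight + insurance = 29607.90 + 481.98 + 249.53 + 643.96 + 5457.28 + 438.14 = 36878.79
Import duty = 36878.79 × 10% = 3687.88
Buyer bears (A): 481.98 + 249.53 + 643.96 + 5457.28 + 438.14 + 762.16 + 457.02 + 797.46 = 9287.53
Landed cost (A) = invoice 29607.90 + 9287.53 + duty 3687.88 = 42583.31
Supplier B (FOB):
CIF value = FOB price + freight + insurance = 31087.00 + 5457.28 + 438.14 = 36982.42
Import duty = 36982.42 × 10% = 3698.24
Buyer bears (B): 5457.28 + 438.14 + 762.16 + 457.02 + 797.46 = 7912.06
Landed cost (B) = invoice 31087.00 + 7912.06 + duty 3698.24 = 42697.30
Difference = |42583.31 − 42697.30| = 113.99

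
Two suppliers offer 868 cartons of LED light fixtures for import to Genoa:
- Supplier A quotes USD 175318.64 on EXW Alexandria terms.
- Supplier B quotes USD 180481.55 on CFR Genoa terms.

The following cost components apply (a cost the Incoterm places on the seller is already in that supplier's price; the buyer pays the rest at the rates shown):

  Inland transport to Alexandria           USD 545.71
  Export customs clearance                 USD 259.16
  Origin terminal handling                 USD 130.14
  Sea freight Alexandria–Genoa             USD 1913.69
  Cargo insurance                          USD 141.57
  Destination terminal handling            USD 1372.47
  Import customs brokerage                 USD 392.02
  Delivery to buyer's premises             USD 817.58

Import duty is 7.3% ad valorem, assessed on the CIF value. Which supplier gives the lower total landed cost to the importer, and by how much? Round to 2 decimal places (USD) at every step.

Supplier A is cheaper by USD 2483.15

Supplier A (EXW):
CIF value = EXW price + inland to port + export clearance + origin terminal + freight + insurance = 175318.64 + 545.71 + 259.16 + 130.14 + 1913.69 + 141.57 = 178308.91
Import duty = 178308.91 × 7.3% = 13016.55
Buyer bears (A): 545.71 + 259.16 + 130.14 + 1913.69 + 141.57 + 1372.47 + 392.02 + 817.58 = 5572.34
Landed cost (A) = invoice 175318.64 + 5572.34 + duty 13016.55 = 193907.53
Supplier B (CFR):
CIF value = CFR price + insurance = 180481.55 + 141.57 = 180623.12
Import duty = 180623.12 × 7.3% = 13185.49
Buyer bears (B): 141.57 + 1372.47 + 392.02 + 817.58 = 2723.64
Landed cost (B) = invoice 180481.55 + 2723.64 + duty 13185.49 = 196390.68
Difference = |193907.53 − 196390.68| = 2483.15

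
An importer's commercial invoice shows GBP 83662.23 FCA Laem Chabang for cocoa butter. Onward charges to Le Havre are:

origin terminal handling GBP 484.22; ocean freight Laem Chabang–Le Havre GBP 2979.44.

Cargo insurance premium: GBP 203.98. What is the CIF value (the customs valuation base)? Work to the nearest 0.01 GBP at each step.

CIF = FCA price + pre-shipment costs + freight + insurance
CIF = 83662.23 + 484.22 + 2979.44 + 203.98 = 87329.87

CIF value: GBP 87329.87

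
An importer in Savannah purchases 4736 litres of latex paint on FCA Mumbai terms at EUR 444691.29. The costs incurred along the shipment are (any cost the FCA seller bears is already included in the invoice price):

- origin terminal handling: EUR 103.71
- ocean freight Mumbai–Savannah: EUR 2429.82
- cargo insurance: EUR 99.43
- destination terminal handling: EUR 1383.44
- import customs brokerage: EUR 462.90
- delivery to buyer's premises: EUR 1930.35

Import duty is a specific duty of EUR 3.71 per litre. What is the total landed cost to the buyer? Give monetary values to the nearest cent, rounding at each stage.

Total landed cost: EUR 468671.50

FCA: the seller delivers export-cleared goods to the carrier; the buyer bears costs from that point.
CIF value = FCA price + origin terminal + freight + insurance = 444691.29 + 103.71 + 2429.82 + 99.43 = 447324.25
Import duty = 4736 × 3.71 = 17570.56
Buyer bears: origin terminal 103.71 + freight 2429.82 + insurance 99.43 + destination terminal 1383.44 + brokerage 462.90 + delivery 1930.35 + duty 17570.56 = 23980.21
Landed cost = invoice 444691.29 + 23980.21 = 468671.50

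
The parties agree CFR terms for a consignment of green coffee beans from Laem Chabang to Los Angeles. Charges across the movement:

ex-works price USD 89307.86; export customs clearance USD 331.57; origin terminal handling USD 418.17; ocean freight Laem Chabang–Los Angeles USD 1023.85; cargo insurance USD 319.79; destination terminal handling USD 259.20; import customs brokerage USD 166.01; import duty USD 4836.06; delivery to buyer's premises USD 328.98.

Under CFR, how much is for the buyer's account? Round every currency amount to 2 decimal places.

CFR: the seller pays costs through ocean freight to the destination port, but not insurance.
Seller's account: goods 89307.86 + export clearance 331.57 + origin terminal 418.17 + freight 1023.85 = 91081.45
Buyer's account: insurance 319.79 + destination terminal 259.20 + brokerage 166.01 + duty 4836.06 + delivery 328.98 = 5910.04

Buyer's account: USD 5910.04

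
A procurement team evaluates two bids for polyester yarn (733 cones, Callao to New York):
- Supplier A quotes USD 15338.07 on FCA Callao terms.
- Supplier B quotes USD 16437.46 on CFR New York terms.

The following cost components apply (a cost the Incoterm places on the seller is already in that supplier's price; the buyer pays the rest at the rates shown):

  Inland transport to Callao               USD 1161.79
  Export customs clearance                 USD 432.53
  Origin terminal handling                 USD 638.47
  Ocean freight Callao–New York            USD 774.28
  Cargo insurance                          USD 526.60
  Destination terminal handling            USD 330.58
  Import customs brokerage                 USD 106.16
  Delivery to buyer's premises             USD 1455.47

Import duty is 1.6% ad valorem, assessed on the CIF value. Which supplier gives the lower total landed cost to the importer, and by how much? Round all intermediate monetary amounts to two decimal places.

Supplier A (FCA):
CIF value = FCA price + origin terminal + freight + insurance = 15338.07 + 638.47 + 774.28 + 526.60 = 17277.42
Import duty = 17277.42 × 1.6% = 276.44
Buyer bears (A): 638.47 + 774.28 + 526.60 + 330.58 + 106.16 + 1455.47 = 3831.56
Landed cost (A) = invoice 15338.07 + 3831.56 + duty 276.44 = 19446.07
Supplier B (CFR):
CIF value = CFR price + insurance = 16437.46 + 526.60 = 16964.06
Import duty = 16964.06 × 1.6% = 271.42
Buyer bears (B): 526.60 + 330.58 + 106.16 + 1455.47 = 2418.81
Landed cost (B) = invoice 16437.46 + 2418.81 + duty 271.42 = 19127.69
Difference = |19446.07 − 19127.69| = 318.38

Supplier B is cheaper by USD 318.38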